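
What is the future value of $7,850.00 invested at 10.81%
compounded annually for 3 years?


Formula: FV = P * (1 + r)^n
Substituting: FV = $7,850.00 * (1 + 0.1081)^3
Growth factor: (1.1081)^3 = 1.36062
FV = $7,850.00 * 1.36062 = $10,680.87

$10,680.87


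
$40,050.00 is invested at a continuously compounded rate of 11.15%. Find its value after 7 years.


Formula: FV = P * e^(r*t)
Exponent: r*t = 0.1115 * 7 = 0.7805
e^(0.7805) = 2.182563
FV = $40,050.00 * 2.182563 = $87,411.66

$87,411.66


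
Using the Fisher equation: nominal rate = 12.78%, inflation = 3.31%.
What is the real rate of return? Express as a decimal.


Formula: (1 + r_real) = (1 + r_nom) / (1 + inflation)
Substituting: (1 + r_real) = 1.1278 / 1.0331
(1 + r_real) = 1.091666
r_real = 1.091666 - 1 = 0.091666

0.091666


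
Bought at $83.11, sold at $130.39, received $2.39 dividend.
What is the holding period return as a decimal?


Formula: HPR = (P1 - P0 + D) / P0
Gain: $130.39 - $83.11 + $2.39 = $49.67
HPR = $49.67 / $83.11 = 0.5976

0.5976


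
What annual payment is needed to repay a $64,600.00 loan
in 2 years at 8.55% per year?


Formula: PMT = PV * r / (1 - (1+r)^(-n))
Denominator: 1 - (1 + 0.0855)^(-2) = 0.151327
Numerator: $64,600.00 * 0.0855 = 5523.3
PMT = 5523.3 / 0.151327 = $36,499.09

$36,499.09


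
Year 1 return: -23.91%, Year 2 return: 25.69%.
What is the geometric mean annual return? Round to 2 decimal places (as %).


Formula: Geometric mean = ((1+r1)*(1+r2))^(1/2) - 1
Product: (1 + -0.2391) * (1 + 0.2569) = 0.7609 * 1.2569 = 0.956375
Square root: 0.956375^0.5 = 0.977944
Geometric mean = 0.977944 - 1 = -0.022056
As percentage: -2.21%

-2.21%


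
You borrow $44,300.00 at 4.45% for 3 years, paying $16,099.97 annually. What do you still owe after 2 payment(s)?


Formula: Balance = PV*(1+r)^k - PMT*((1+r)^k - 1)/r
Growth: (1 + 0.0445)^2 = 1.09098
Accumulated factor: ((1+r)^k - 1)/r = 2.0445
Balance = $44,300.00 * 1.09098 - $16,099.97 * 2.0445
Balance = $15,414.04

$15,414.04


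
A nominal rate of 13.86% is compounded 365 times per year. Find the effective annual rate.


Formula: EAR = (1 + r/m)^m - 1
Period rate: r/m = 0.1386 / 365 = 0.00038
Compounding: (1 + 0.00038)^365 = 1.148634
EAR = 1.148634 - 1 = 0.148634

0.148634


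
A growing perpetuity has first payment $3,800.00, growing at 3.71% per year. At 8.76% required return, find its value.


Formula: PV = C / (r - g)
Spread: r - g = 0.0876 - 0.0371 = 0.0505
Substituting: PV = $3,800.00 / 0.0505
PV = $75,247.52

$75,247.52


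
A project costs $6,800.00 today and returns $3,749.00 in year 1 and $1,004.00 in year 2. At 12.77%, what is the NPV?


Formula: NPV = C0 + C1/(1+r) + C2/(1+r)^2
Discount C1: $3,749.00 / (1 + 0.1277) = $3,324.47
Discount C2: $1,004.00 / (1 + 0.1277)^2 = $789.49
NPV = -$6,800.00 + $3,324.47 + $789.49 = -$2,686.04

-$2,686.04


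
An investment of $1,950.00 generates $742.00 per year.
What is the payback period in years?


Formula: Payback = investment / annual cash flow
Substituting: Payback = $1,950.00 / $742.00
Payback = 2.628 years

2.628 years


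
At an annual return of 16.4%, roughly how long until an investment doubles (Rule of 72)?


Formula: Years ≈ 72 / r
Substituting: Years ≈ 72 / 16.4
Years ≈ 4.4

4.4 years


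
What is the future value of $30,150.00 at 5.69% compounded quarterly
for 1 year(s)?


Formula: FV = P * (1 + r/m)^(m*t)
Period rate: r/m = 0.0569 / 4 = 0.014225
Total periods: m*t = 4 * 1 = 4
Growth factor: (1 + 0.014225)^4 = 1.058126
FV = $30,150.00 * 1.058126 = $31,902.49

$31,902.49


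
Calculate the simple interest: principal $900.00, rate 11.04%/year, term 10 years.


Formula: I = P * r * t
Substituting: I = $900.00 * 0.1104 * 10
Step: I = $900.00 * 1.104
I = $993.60

$993.60


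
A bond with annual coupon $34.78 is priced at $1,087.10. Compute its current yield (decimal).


Formula: Current yield = annual coupon / price
Substituting: CY = $34.78 / $1,087.10
CY = 0.031993

0.031993


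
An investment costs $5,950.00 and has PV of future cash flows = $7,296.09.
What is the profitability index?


Formula: PI = PV(cash flows) / initial investment
Substituting: PI = $7,296.09 / $5,950.00
PI = 1.2262

1.2262


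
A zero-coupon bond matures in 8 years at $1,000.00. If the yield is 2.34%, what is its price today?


Formula: Price = FV / (1 + r)^n
Substituting: Price = $1,000.00 / (1 + 0.0234)^8
Discount factor: (1.0234)^8 = 1.203271
Price = $1,000.00 / 1.203271 = $831.07

$831.07


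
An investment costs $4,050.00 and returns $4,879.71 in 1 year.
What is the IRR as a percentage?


Formula: IRR = C1/C0 - 1
Substituting: IRR = $4,879.71 / $4,050.00 - 1
Ratio: 1.204867 - 1 = 0.204867
IRR = 20.4867%

20.4867%


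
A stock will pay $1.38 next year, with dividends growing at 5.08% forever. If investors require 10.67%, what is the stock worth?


Formula: P = D1 / (r - g)
Spread: r - g = 0.1067 - 0.0508 = 0.0559
Substituting: P = $1.38 / 0.0559
P = $24.69

$24.69


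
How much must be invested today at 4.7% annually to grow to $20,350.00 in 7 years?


Formula: PV = FV / (1 + r)^n
Substituting: PV = $20,350.00 / (1 + 0.047)^7
Discount factor: (1.047)^7 = 1.379198
PV = $20,350.00 / 1.379198 = $14,754.95

$14,754.95


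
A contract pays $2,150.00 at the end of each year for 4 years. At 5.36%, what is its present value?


Formula: PV = PMT * (1 - (1+r)^(-n)) / r
Discount factor: (1 + 0.0536)^(-4) = 0.811516
Bracket: 1 - 0.811516 = 0.188484
PV = $2,150.00 * 0.188484 / 0.0536 = $7,560.47

$7,560.47


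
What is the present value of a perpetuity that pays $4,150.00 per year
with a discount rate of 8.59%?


Formula: PV = C / r
Substituting: PV = $4,150.00 / 0.0859
PV = $48,311.99

$48,311.99


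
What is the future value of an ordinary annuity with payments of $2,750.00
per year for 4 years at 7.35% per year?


Formula: FV = PMT * ((1+r)^n - 1) / r
Growth factor: (1 + 0.0735)^4 = 1.328031
Numerator: 1.328031 - 1 = 0.328031
FV = $2,750.00 * 0.328031 / 0.0735 = $12,273.27

$12,273.27


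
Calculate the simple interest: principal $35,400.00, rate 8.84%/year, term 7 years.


Formula: I = P * r * t
Substituting: I = $35,400.00 * 0.0884 * 7
Step: I = $35,400.00 * 0.6188
I = $21,905.52

$21,905.52


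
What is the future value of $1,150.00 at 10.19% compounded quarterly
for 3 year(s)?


Formula: FV = P * (1 + r/m)^(m*t)
Period rate: r/m = 0.1019 / 4 = 0.025475
Total periods: m*t = 4 * 3 = 12
Growth factor: (1 + 0.025475)^12 = 1.352387
FV = $1,150.00 * 1.352387 = $1,555.24

$1,555.24


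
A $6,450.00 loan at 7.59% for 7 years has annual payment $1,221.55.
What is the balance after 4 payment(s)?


Formula: Balance = PV*(1+r)^k - PMT*((1+r)^k - 1)/r
Growth: (1 + 0.0759)^4 = 1.339947
Accumulated factor: ((1+r)^k - 1)/r = 4.47888
Balance = $6,450.00 * 1.339947 - $1,221.55 * 4.47888
Balance = $3,171.48

$3,171.48


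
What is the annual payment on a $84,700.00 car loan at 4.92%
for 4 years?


Formula: PMT = PV * r / (1 - (1+r)^(-n))
Denominator: 1 - (1 + 0.0492)^(-4) = 0.174785
Numerator: $84,700.00 * 0.0492 = 4167.24
PMT = 4167.24 / 0.174785 = $23,842.03

$23,842.03


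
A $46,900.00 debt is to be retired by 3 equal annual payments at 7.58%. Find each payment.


Formula: PMT = PV * r / (1 - (1+r)^(-n))
Denominator: 1 - (1 + 0.0758)^(-3) = 0.196834
Numerator: $46,900.00 * 0.0758 = 3555.02
PMT = 3555.02 / 0.196834 = $18,061.02

$18,061.02


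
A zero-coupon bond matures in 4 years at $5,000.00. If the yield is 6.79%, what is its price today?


Formula: Price = FV / (1 + r)^n
Substituting: Price = $5,000.00 / (1 + 0.0679)^4
Discount factor: (1.0679)^4 = 1.300536
Price = $5,000.00 / 1.300536 = $3,844.57

$3,844.57


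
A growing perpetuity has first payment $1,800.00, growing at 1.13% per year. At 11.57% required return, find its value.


Formula: PV = C / (r - g)
Spread: r - g = 0.1157 - 0.0113 = 0.1044
Substituting: PV = $1,800.00 / 0.1044
PV = $17,241.38

$17,241.38


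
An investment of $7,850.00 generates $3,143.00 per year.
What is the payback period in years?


Formula: Payback = investment / annual cash flow
Substituting: Payback = $7,850.00 / $3,143.00
Payback = 2.4976 years

2.4976 years


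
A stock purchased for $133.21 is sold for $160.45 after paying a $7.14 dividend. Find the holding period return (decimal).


Formula: HPR = (P1 - P0 + D) / P0
Gain: $160.45 - $133.21 + $7.14 = $34.38
HPR = $34.38 / $133.21 = 0.2581

0.2581


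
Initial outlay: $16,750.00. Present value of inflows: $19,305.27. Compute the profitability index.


Formula: PI = PV(cash flows) / initial investment
Substituting: PI = $19,305.27 / $16,750.00
PI = 1.1526

1.1526


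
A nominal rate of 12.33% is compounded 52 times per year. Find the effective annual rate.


Formula: EAR = (1 + r/m)^m - 1
Period rate: r/m = 0.1233 / 52 = 0.002371
Compounding: (1 + 0.002371)^52 = 1.131059
EAR = 1.131059 - 1 = 0.131059

0.131059


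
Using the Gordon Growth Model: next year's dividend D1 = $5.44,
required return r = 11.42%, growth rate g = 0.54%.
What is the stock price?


Formula: P = D1 / (r - g)
Spread: r - g = 0.1142 - 0.0054 = 0.1088
Substituting: P = $5.44 / 0.1088
P = $50.00

$50.00


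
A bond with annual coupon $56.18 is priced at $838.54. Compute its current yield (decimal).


Formula: Current yield = annual coupon / price
Substituting: CY = $56.18 / $838.54
CY = 0.066997

0.066997


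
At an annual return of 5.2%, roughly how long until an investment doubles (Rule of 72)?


Formula: Years ≈ 72 / r
Substituting: Years ≈ 72 / 5.2
Years ≈ 13.8

13.8 years


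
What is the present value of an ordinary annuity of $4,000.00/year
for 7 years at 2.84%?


Formula: PV = PMT * (1 - (1+r)^(-n)) / r
Discount factor: (1 + 0.0284)^(-7) = 0.821988
Bracket: 1 - 0.821988 = 0.178012
PV = $4,000.00 * 0.178012 / 0.0284 = $25,072.10

$25,072.10


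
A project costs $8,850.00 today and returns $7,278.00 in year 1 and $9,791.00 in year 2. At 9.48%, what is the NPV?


Formula: NPV = C0 + C1/(1+r) + C2/(1+r)^2
Discount C1: $7,278.00 / (1 + 0.0948) = $6,647.79
Discount C2: $9,791.00 / (1 + 0.0948)^2 = $8,168.79
NPV = -$8,850.00 + $6,647.79 + $8,168.79 = $5,966.57

$5,966.57


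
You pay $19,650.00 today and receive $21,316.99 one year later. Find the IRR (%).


Formula: IRR = C1/C0 - 1
Substituting: IRR = $21,316.99 / $19,650.00 - 1
Ratio: 1.084834 - 1 = 0.084834
IRR = 8.4834%

8.4834%


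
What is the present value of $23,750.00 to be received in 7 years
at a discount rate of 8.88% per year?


Formula: PV = FV / (1 + r)^n
Substituting: PV = $23,750.00 / (1 + 0.0888)^7
Discount factor: (1.0888)^7 = 1.813998
PV = $23,750.00 / 1.813998 = $13,092.63

$13,092.63


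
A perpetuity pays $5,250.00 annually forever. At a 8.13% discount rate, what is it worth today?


Formula: PV = C / r
Substituting: PV = $5,250.00 / 0.0813
PV = $64,575.65

$64,575.65


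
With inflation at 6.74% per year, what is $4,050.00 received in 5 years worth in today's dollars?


Formula: Real value = nominal / (1 + inflation)^years
Price level: (1 + 0.0674)^5 = 1.385594
Real value = $4,050.00 / 1.385594 = $2,922.93

$2,922.93


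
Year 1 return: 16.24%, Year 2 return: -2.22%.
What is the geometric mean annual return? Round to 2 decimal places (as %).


Formula: Geometric mean = ((1+r1)*(1+r2))^(1/2) - 1
Product: (1 + 0.1624) * (1 + -0.0222) = 1.1624 * 0.9778 = 1.136595
Square root: 1.136595^0.5 = 1.066112
Geometric mean = 1.066112 - 1 = 0.066112
As percentage: 6.61%

6.61%


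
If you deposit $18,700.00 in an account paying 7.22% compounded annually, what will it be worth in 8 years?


Formula: FV = P * (1 + r)^n
Substituting: FV = $18,700.00 * (1 + 0.0722)^8
Growth factor: (1.0722)^8 = 1.746652
FV = $18,700.00 * 1.746652 = $32,662.40

$32,662.40


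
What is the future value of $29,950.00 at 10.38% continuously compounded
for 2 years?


Formula: FV = P * e^(r*t)
Exponent: r*t = 0.1038 * 2 = 0.2076
e^(0.2076) = 1.230721
FV = $29,950.00 * 1.230721 = $36,860.09

$36,860.09


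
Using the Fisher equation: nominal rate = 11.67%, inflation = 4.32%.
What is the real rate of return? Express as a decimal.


Formula: (1 + r_real) = (1 + r_nom) / (1 + inflation)
Substituting: (1 + r_real) = 1.1167 / 1.0432
(1 + r_real) = 1.070456
r_real = 1.070456 - 1 = 0.070456

0.070456


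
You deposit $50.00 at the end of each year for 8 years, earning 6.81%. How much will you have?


Formula: FV = PMT * ((1+r)^n - 1) / r
Growth factor: (1 + 0.0681)^8 = 1.693929
Numerator: 1.693929 - 1 = 0.693929
FV = $50.00 * 0.693929 / 0.0681 = $509.49

$509.49


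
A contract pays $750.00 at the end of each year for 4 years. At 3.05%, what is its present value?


Formula: PV = PMT * (1 - (1+r)^(-n)) / r
Discount factor: (1 + 0.0305)^(-4) = 0.886764
Bracket: 1 - 0.886764 = 0.113236
PV = $750.00 * 0.113236 / 0.0305 = $2,784.49

$2,784.49


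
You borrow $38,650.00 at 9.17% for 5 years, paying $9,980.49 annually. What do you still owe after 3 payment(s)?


Formula: Balance = PV*(1+r)^k - PMT*((1+r)^k - 1)/r
Growth: (1 + 0.0917)^3 = 1.301098
Accumulated factor: ((1+r)^k - 1)/r = 3.283509
Balance = $38,650.00 * 1.301098 - $9,980.49 * 3.283509
Balance = $17,516.40

$17,516.40


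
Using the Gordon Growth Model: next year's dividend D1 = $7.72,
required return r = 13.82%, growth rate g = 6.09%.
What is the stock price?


Formula: P = D1 / (r - g)
Spread: r - g = 0.1382 - 0.0609 = 0.0773
Substituting: P = $7.72 / 0.0773
P = $99.87

$99.87


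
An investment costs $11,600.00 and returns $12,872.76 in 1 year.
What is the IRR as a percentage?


Formula: IRR = C1/C0 - 1
Substituting: IRR = $12,872.76 / $11,600.00 - 1
Ratio: 1.109721 - 1 = 0.109721
IRR = 10.9721%

10.9721%


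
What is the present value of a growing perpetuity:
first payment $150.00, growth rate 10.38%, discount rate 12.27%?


Formula: PV = C / (r - g)
Spread: r - g = 0.1227 - 0.1038 = 0.0189
Substituting: PV = $150.00 / 0.0189
PV = $7,936.51

$7,936.51


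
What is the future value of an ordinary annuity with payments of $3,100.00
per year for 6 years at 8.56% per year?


Formula: FV = PMT * ((1+r)^n - 1) / r
Growth factor: (1 + 0.0856)^6 = 1.636888
Numerator: 1.636888 - 1 = 0.636888
FV = $3,100.00 * 0.636888 / 0.0856 = $23,064.88

$23,064.88


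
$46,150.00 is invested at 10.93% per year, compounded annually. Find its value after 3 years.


Formula: FV = P * (1 + r)^n
Substituting: FV = $46,150.00 * (1 + 0.1093)^3
Growth factor: (1.1093)^3 = 1.365045
FV = $46,150.00 * 1.365045 = $62,996.84

$62,996.84


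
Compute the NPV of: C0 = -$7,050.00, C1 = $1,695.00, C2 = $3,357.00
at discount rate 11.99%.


Formula: NPV = C0 + C1/(1+r) + C2/(1+r)^2
Discount C1: $1,695.00 / (1 + 0.1199) = $1,513.53
Discount C2: $3,357.00 / (1 + 0.1199)^2 = $2,676.66
NPV = -$7,050.00 + $1,513.53 + $2,676.66 = -$2,859.81

-$2,859.81


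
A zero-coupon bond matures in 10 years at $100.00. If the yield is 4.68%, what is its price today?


Formula: Price = FV / (1 + r)^n
Substituting: Price = $100.00 / (1 + 0.0468)^10
Discount factor: (1.0468)^10 = 1.579927
Price = $100.00 / 1.579927 = $63.29

$63.29


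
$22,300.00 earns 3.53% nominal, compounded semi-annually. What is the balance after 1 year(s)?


Formula: FV = P * (1 + r/m)^(m*t)
Period rate: r/m = 0.0353 / 2 = 0.01765
Total periods: m*t = 2 * 1 = 2
Growth factor: (1 + 0.01765)^2 = 1.035612
FV = $22,300.00 * 1.035612 = $23,094.14

$23,094.14


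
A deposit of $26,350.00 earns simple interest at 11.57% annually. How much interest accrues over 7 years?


Formula: I = P * r * t
Substituting: I = $26,350.00 * 0.1157 * 7
Step: I = $26,350.00 * 0.8099
I = $21,340.87

$21,340.87


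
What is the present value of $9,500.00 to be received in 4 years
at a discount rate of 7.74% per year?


Formula: PV = FV / (1 + r)^n
Substituting: PV = $9,500.00 / (1 + 0.0774)^4
Discount factor: (1.0774)^4 = 1.347435
PV = $9,500.00 / 1.347435 = $7,050.43

$7,050.43


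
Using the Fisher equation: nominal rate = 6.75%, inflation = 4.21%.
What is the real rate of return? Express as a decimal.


Formula: (1 + r_real) = (1 + r_nom) / (1 + inflation)
Substituting: (1 + r_real) = 1.0675 / 1.0421
(1 + r_real) = 1.024374
r_real = 1.024374 - 1 = 0.024374

0.024374


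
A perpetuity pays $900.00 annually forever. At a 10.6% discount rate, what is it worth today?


Formula: PV = C / r
Substituting: PV = $900.00 / 0.106
PV = $8,490.57

$8,490.57


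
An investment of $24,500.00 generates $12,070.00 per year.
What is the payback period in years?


Formula: Payback = investment / annual cash flow
Substituting: Payback = $24,500.00 / $12,070.00
Payback = 2.0298 years

2.0298 years


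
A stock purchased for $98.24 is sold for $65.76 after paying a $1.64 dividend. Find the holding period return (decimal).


Formula: HPR = (P1 - P0 + D) / P0
Gain: $65.76 - $98.24 + $1.64 = -$30.84
HPR = -$30.84 / $98.24 = -0.3139

-0.3139


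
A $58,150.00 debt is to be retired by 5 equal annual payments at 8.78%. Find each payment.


Formula: PMT = PV * r / (1 - (1+r)^(-n))
Denominator: 1 - (1 + 0.0878)^(-5) = 0.34347
Numerator: $58,150.00 * 0.0878 = 5105.57
PMT = 5105.57 / 0.34347 = $14,864.69

$14,864.69


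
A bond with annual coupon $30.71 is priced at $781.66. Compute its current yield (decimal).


Formula: Current yield = annual coupon / price
Substituting: CY = $30.71 / $781.66
CY = 0.039288

0.039288


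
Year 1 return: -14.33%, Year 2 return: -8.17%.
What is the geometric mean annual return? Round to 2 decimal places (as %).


Formula: Geometric mean = ((1+r1)*(1+r2))^(1/2) - 1
Product: (1 + -0.1433) * (1 + -0.0817) = 0.8567 * 0.9183 = 0.786708
Square root: 0.786708^0.5 = 0.886965
Geometric mean = 0.886965 - 1 = -0.113035
As percentage: -11.30%

-11.30%


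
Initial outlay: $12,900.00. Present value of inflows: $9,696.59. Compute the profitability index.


Formula: PI = PV(cash flows) / initial investment
Substituting: PI = $9,696.59 / $12,900.00
PI = 0.7517

0.7517


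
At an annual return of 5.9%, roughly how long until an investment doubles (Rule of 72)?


Formula: Years ≈ 72 / r
Substituting: Years ≈ 72 / 5.9
Years ≈ 12.2

12.2 years


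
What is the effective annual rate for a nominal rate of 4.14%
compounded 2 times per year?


Formula: EAR = (1 + r/m)^m - 1
Period rate: r/m = 0.0414 / 2 = 0.0207
Compounding: (1 + 0.0207)^2 = 1.041828
EAR = 1.041828 - 1 = 0.041828

0.041828


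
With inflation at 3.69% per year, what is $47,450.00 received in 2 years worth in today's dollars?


Formula: Real value = nominal / (1 + inflation)^years
Price level: (1 + 0.0369)^2 = 1.075162
Real value = $47,450.00 / 1.075162 = $44,132.90

$44,132.90


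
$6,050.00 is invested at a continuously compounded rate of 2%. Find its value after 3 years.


Formula: FV = P * e^(r*t)
Exponent: r*t = 0.02 * 3 = 0.06
e^(0.06) = 1.061837
FV = $6,050.00 * 1.061837 = $6,424.11

$6,424.11


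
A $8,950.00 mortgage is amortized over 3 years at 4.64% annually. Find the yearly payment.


Formula: PMT = PV * r / (1 - (1+r)^(-n))
Denominator: 1 - (1 + 0.0464)^(-3) = 0.127216
Numerator: $8,950.00 * 0.0464 = 415.28
PMT = 415.28 / 0.127216 = $3,264.37

$3,264.37


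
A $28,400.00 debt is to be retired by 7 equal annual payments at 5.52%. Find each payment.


Formula: PMT = PV * r / (1 - (1+r)^(-n))
Denominator: 1 - (1 + 0.0552)^(-7) = 0.313475
Numerator: $28,400.00 * 0.0552 = 1567.68
PMT = 1567.68 / 0.313475 = $5,000.98

$5,000.98


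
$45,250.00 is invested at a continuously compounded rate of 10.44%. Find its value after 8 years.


Formula: FV = P * e^(r*t)
Exponent: r*t = 0.1044 * 8 = 0.8352
e^(0.8352) = 2.305275
FV = $45,250.00 * 2.305275 = $104,313.70

$104,313.70


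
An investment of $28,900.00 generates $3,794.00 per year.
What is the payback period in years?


Formula: Payback = investment / annual cash flow
Substituting: Payback = $28,900.00 / $3,794.00
Payback = 7.6173 years

7.6173 years


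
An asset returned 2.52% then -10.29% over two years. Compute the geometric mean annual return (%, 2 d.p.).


Formula: Geometric mean = ((1+r1)*(1+r2))^(1/2) - 1
Product: (1 + 0.0252) * (1 + -0.1029) = 1.0252 * 0.8971 = 0.919707
Square root: 0.919707^0.5 = 0.959014
Geometric mean = 0.959014 - 1 = -0.040986
As percentage: -4.10%

-4.10%


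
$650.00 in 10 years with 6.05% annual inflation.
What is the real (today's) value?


Formula: Real value = nominal / (1 + inflation)^years
Price level: (1 + 0.0605)^10 = 1.799313
Real value = $650.00 / 1.799313 = $361.25

$361.25


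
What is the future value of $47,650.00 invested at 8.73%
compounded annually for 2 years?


Formula: FV = P * (1 + r)^n
Substituting: FV = $47,650.00 * (1 + 0.0873)^2
Growth factor: (1.0873)^2 = 1.182221
FV = $47,650.00 * 1.182221 = $56,332.84

$56,332.84


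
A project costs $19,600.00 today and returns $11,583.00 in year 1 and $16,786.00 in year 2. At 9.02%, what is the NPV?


Formula: NPV = C0 + C1/(1+r) + C2/(1+r)^2
Discount C1: $11,583.00 / (1 + 0.0902) = $10,624.66
Discount C2: $16,786.00 / (1 + 0.0902)^2 = $14,123.26
NPV = -$19,600.00 + $10,624.66 + $14,123.26 = $5,147.91

$5,147.91


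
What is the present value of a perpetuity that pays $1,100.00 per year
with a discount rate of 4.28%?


Formula: PV = C / r
Substituting: PV = $1,100.00 / 0.0428
PV = $25,700.93

$25,700.93


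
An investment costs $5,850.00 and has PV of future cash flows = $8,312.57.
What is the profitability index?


Formula: PI = PV(cash flows) / initial investment
Substituting: PI = $8,312.57 / $5,850.00
PI = 1.421

1.421


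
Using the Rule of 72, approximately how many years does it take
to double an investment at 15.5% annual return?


Formula: Years ≈ 72 / r
Substituting: Years ≈ 72 / 15.5
Years ≈ 4.6

4.6 years


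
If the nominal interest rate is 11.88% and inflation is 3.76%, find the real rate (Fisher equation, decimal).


Formula: (1 + r_real) = (1 + r_nom) / (1 + inflation)
Substituting: (1 + r_real) = 1.1188 / 1.0376
(1 + r_real) = 1.078258
r_real = 1.078258 - 1 = 0.078258

0.078258


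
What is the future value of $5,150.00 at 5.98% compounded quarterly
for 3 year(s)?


Formula: FV = P * (1 + r/m)^(m*t)
Period rate: r/m = 0.0598 / 4 = 0.01495
Total periods: m*t = 4 * 3 = 12
Growth factor: (1 + 0.01495)^12 = 1.194912
FV = $5,150.00 * 1.194912 = $6,153.79

$6,153.79


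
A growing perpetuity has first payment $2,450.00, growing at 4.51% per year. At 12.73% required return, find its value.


Formula: PV = C / (r - g)
Spread: r - g = 0.1273 - 0.0451 = 0.0822
Substituting: PV = $2,450.00 / 0.0822
PV = $29,805.35

$29,805.35


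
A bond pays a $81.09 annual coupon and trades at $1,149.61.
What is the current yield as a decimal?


Formula: Current yield = annual coupon / price
Substituting: CY = $81.09 / $1,149.61
CY = 0.070537

0.070537


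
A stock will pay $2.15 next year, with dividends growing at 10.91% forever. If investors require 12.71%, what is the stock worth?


Formula: P = D1 / (r - g)
Spread: r - g = 0.1271 - 0.1091 = 0.018
Substituting: P = $2.15 / 0.018
P = $119.44

$119.44


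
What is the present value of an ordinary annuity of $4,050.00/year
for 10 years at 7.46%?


Formula: PV = PMT * (1 - (1+r)^(-n)) / r
Discount factor: (1 + 0.0746)^(-10) = 0.487003
Bracket: 1 - 0.487003 = 0.512997
PV = $4,050.00 * 0.512997 / 0.0746 = $27,850.37

$27,850.37


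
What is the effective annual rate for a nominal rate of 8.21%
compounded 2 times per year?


Formula: EAR = (1 + r/m)^m - 1
Period rate: r/m = 0.0821 / 2 = 0.04105
Compounding: (1 + 0.04105)^2 = 1.083785
EAR = 1.083785 - 1 = 0.083785

0.083785


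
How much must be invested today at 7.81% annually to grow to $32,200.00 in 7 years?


Formula: PV = FV / (1 + r)^n
Substituting: PV = $32,200.00 / (1 + 0.0781)^7
Discount factor: (1.0781)^7 = 1.69283
PV = $32,200.00 / 1.69283 = $19,021.40

$19,021.40


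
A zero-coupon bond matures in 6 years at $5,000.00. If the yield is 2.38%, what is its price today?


Formula: Price = FV / (1 + r)^n
Substituting: Price = $5,000.00 / (1 + 0.0238)^6
Discount factor: (1.0238)^6 = 1.151571
Price = $5,000.00 / 1.151571 = $4,341.89

$4,341.89


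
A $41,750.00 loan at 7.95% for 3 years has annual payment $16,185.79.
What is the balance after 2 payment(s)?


Formula: Balance = PV*(1+r)^k - PMT*((1+r)^k - 1)/r
Growth: (1 + 0.0795)^2 = 1.16532
Accumulated factor: ((1+r)^k - 1)/r = 2.0795
Balance = $41,750.00 * 1.16532 - $16,185.79 * 2.0795
Balance = $14,993.77

$14,993.77


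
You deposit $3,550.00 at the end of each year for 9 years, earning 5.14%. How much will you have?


Formula: FV = PMT * ((1+r)^n - 1) / r
Growth factor: (1 + 0.0514)^9 = 1.570044
Numerator: 1.570044 - 1 = 0.570044
FV = $3,550.00 * 0.570044 / 0.0514 = $39,370.73

$39,370.73


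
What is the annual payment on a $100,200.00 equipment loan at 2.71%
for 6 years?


Formula: PMT = PV * r / (1 - (1+r)^(-n))
Denominator: 1 - (1 + 0.0271)^(-6) = 0.148227
Numerator: $100,200.00 * 0.0271 = 2715.42
PMT = 2715.42 / 0.148227 = $18,319.28

$18,319.28


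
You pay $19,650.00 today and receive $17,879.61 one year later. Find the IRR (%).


Formula: IRR = C1/C0 - 1
Substituting: IRR = $17,879.61 / $19,650.00 - 1
Ratio: 0.909904 - 1 = -0.090096
IRR = -9.0096%

-9.0096%


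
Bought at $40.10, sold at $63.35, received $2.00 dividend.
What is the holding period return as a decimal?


Formula: HPR = (P1 - P0 + D) / P0
Gain: $63.35 - $40.10 + $2.00 = $25.25
HPR = $25.25 / $40.10 = 0.6297

0.6297


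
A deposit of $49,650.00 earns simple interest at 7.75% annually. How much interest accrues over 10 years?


Formula: I = P * r * t
Substituting: I = $49,650.00 * 0.0775 * 10
Step: I = $49,650.00 * 0.775
I = $38,478.75

$38,478.75


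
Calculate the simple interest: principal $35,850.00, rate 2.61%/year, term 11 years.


Formula: I = P * r * t
Substituting: I = $35,850.00 * 0.0261 * 11
Step: I = $35,850.00 * 0.2871
I = $10,292.54

$10,292.54


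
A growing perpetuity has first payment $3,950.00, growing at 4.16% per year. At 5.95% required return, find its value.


Formula: PV = C / (r - g)
Spread: r - g = 0.0595 - 0.0416 = 0.0179
Substituting: PV = $3,950.00 / 0.0179
PV = $220,670.39

$220,670.39


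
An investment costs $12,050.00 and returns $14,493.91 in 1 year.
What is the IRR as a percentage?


Formula: IRR = C1/C0 - 1
Substituting: IRR = $14,493.91 / $12,050.00 - 1
Ratio: 1.202814 - 1 = 0.202814
IRR = 20.2814%

20.2814%


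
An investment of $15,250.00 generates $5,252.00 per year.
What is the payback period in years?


Formula: Payback = investment / annual cash flow
Substituting: Payback = $15,250.00 / $5,252.00
Payback = 2.9037 years

2.9037 years


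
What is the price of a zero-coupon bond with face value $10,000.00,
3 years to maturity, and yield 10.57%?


Formula: Price = FV / (1 + r)^n
Substituting: Price = $10,000.00 / (1 + 0.1057)^3
Discount factor: (1.1057)^3 = 1.351798
Price = $10,000.00 / 1.351798 = $7,397.55

$7,397.55


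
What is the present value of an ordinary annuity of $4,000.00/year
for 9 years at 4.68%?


Formula: PV = PMT * (1 - (1+r)^(-n)) / r
Discount factor: (1 + 0.0468)^(-9) = 0.662562
Bracket: 1 - 0.662562 = 0.337438
PV = $4,000.00 * 0.337438 / 0.0468 = $28,840.85

$28,840.85


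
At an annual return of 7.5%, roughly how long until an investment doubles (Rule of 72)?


Formula: Years ≈ 72 / r
Substituting: Years ≈ 72 / 7.5
Years ≈ 9.6

9.6 years


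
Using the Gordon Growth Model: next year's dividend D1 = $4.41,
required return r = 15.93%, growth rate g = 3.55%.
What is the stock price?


Formula: P = D1 / (r - g)
Spread: r - g = 0.1593 - 0.0355 = 0.1238
Substituting: P = $4.41 / 0.1238
P = $35.62

$35.62


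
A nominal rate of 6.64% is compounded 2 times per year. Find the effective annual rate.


Formula: EAR = (1 + r/m)^m - 1
Period rate: r/m = 0.0664 / 2 = 0.0332
Compounding: (1 + 0.0332)^2 = 1.067502
EAR = 1.067502 - 1 = 0.067502

0.067502


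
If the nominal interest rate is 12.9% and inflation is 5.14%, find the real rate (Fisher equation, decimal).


Formula: (1 + r_real) = (1 + r_nom) / (1 + inflation)
Substituting: (1 + r_real) = 1.129 / 1.0514
(1 + r_real) = 1.073806
r_real = 1.073806 - 1 = 0.073806

0.073806


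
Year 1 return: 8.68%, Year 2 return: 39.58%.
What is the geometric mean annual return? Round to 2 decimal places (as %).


Formula: Geometric mean = ((1+r1)*(1+r2))^(1/2) - 1
Product: (1 + 0.0868) * (1 + 0.3958) = 1.0868 * 1.3958 = 1.516955
Square root: 1.516955^0.5 = 1.231647
Geometric mean = 1.231647 - 1 = 0.231647
As percentage: 23.16%

23.16%


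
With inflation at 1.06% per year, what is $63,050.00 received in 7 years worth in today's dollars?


Formula: Real value = nominal / (1 + inflation)^years
Price level: (1 + 0.0106)^7 = 1.076602
Real value = $63,050.00 / 1.076602 = $58,563.91

$58,563.91


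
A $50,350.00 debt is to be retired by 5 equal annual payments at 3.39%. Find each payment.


Formula: PMT = PV * r / (1 - (1+r)^(-n))
Denominator: 1 - (1 + 0.0339)^(-5) = 0.153538
Numerator: $50,350.00 * 0.0339 = 1706.865
PMT = 1706.865 / 0.153538 = $11,116.87

$11,116.87


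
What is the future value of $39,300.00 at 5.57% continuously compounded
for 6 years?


Formula: FV = P * e^(r*t)
Exponent: r*t = 0.0557 * 6 = 0.3342
e^(0.3342) = 1.396822
FV = $39,300.00 * 1.396822 = $54,895.12

$54,895.12


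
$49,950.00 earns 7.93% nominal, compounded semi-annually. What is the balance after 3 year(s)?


Formula: FV = P * (1 + r/m)^(m*t)
Period rate: r/m = 0.0793 / 2 = 0.03965
Total periods: m*t = 2 * 3 = 6
Growth factor: (1 + 0.03965)^6 = 1.262766
FV = $49,950.00 * 1.262766 = $63,075.17

$63,075.17


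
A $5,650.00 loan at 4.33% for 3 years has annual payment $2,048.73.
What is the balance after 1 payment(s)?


Formula: Balance = PV*(1+r)^k - PMT*((1+r)^k - 1)/r
Growth: (1 + 0.0433)^1 = 1.0433
Accumulated factor: ((1+r)^k - 1)/r = 1.0
Balance = $5,650.00 * 1.0433 - $2,048.73 * 1.0
Balance = $3,845.92

$3,845.92


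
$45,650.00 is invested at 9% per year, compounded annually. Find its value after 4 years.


Formula: FV = P * (1 + r)^n
Substituting: FV = $45,650.00 * (1 + 0.09)^4
Growth factor: (1.09)^4 = 1.411582
FV = $45,650.00 * 1.411582 = $64,438.70

$64,438.70


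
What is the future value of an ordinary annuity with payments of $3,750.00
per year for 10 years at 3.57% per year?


Formula: FV = PMT * ((1+r)^n - 1) / r
Growth factor: (1 + 0.0357)^10 = 1.420168
Numerator: 1.420168 - 1 = 0.420168
FV = $3,750.00 * 0.420168 / 0.0357 = $44,135.31

$44,135.31


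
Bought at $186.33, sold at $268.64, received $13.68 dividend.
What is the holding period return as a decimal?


Formula: HPR = (P1 - P0 + D) / P0
Gain: $268.64 - $186.33 + $13.68 = $95.99
HPR = $95.99 / $186.33 = 0.5152

0.5152


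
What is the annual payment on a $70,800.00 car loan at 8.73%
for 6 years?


Formula: PMT = PV * r / (1 - (1+r)^(-n))
Denominator: 1 - (1 + 0.0873)^(-6) = 0.394793
Numerator: $70,800.00 * 0.0873 = 6180.84
PMT = 6180.84 / 0.394793 = $15,655.89

$15,655.89


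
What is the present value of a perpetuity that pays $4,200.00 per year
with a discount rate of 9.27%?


Formula: PV = C / r
Substituting: PV = $4,200.00 / 0.0927
PV = $45,307.44

$45,307.44


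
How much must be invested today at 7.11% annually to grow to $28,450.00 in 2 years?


Formula: PV = FV / (1 + r)^n
Substituting: PV = $28,450.00 / (1 + 0.0711)^2
Discount factor: (1.0711)^2 = 1.147255
PV = $28,450.00 / 1.147255 = $24,798.32

$24,798.32


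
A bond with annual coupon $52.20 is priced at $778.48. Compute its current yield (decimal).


Formula: Current yield = annual coupon / price
Substituting: CY = $52.20 / $778.48
CY = 0.067054

0.067054


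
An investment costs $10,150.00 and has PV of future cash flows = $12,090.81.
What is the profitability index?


Formula: PI = PV(cash flows) / initial investment
Substituting: PI = $12,090.81 / $10,150.00
PI = 1.1912

1.1912


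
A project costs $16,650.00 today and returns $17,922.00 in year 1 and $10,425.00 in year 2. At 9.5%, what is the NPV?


Formula: NPV = C0 + C1/(1+r) + C2/(1+r)^2
Discount C1: $17,922.00 / (1 + 0.095) = $16,367.12
Discount C2: $10,425.00 / (1 + 0.095)^2 = $8,694.56
NPV = -$16,650.00 + $16,367.12 + $8,694.56 = $8,411.69

$8,411.69


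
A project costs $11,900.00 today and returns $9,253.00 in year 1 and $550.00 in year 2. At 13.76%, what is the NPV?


Formula: NPV = C0 + C1/(1+r) + C2/(1+r)^2
Discount C1: $9,253.00 / (1 + 0.1376) = $8,133.79
Discount C2: $550.00 / (1 + 0.1376)^2 = $424.99
NPV = -$11,900.00 + $8,133.79 + $424.99 = -$3,341.21

-$3,341.21


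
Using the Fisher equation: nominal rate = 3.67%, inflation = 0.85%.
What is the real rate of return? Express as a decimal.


Formula: (1 + r_real) = (1 + r_nom) / (1 + inflation)
Substituting: (1 + r_real) = 1.0367 / 1.0085
(1 + r_real) = 1.027962
r_real = 1.027962 - 1 = 0.027962

0.027962


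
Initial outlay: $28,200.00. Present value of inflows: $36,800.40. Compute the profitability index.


Formula: PI = PV(cash flows) / initial investment
Substituting: PI = $36,800.40 / $28,200.00
PI = 1.305

1.305


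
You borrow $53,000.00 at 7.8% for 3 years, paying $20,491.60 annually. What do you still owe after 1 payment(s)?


Formula: Balance = PV*(1+r)^k - PMT*((1+r)^k - 1)/r
Growth: (1 + 0.078)^1 = 1.078
Accumulated factor: ((1+r)^k - 1)/r = 1.0
Balance = $53,000.00 * 1.078 - $20,491.60 * 1.0
Balance = $36,642.40

$36,642.40


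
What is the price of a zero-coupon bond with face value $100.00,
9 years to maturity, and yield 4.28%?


Formula: Price = FV / (1 + r)^n
Substituting: Price = $100.00 / (1 + 0.0428)^9
Discount factor: (1.0428)^9 = 1.458174
Price = $100.00 / 1.458174 = $68.58

$68.58


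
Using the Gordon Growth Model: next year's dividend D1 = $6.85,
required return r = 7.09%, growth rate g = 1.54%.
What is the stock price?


Formula: P = D1 / (r - g)
Spread: r - g = 0.0709 - 0.0154 = 0.0555
Substituting: P = $6.85 / 0.0555
P = $123.42

$123.42


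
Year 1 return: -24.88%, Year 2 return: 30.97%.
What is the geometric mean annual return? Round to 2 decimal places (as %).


Formula: Geometric mean = ((1+r1)*(1+r2))^(1/2) - 1
Product: (1 + -0.2488) * (1 + 0.3097) = 0.7512 * 1.3097 = 0.983847
Square root: 0.983847^0.5 = 0.99189
Geometric mean = 0.99189 - 1 = -0.00811
As percentage: -0.81%

-0.81%


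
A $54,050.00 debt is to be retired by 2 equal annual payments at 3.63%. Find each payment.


Formula: PMT = PV * r / (1 - (1+r)^(-n))
Denominator: 1 - (1 + 0.0363)^(-2) = 0.06883
Numerator: $54,050.00 * 0.0363 = 1962.015
PMT = 1962.015 / 0.06883 = $28,505.26

$28,505.26


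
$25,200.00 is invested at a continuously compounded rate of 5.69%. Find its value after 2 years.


Formula: FV = P * e^(r*t)
Exponent: r*t = 0.0569 * 2 = 0.1138
e^(0.1138) = 1.120528
FV = $25,200.00 * 1.120528 = $28,237.31

$28,237.31


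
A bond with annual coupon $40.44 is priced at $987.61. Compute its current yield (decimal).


Formula: Current yield = annual coupon / price
Substituting: CY = $40.44 / $987.61
CY = 0.040947

0.040947


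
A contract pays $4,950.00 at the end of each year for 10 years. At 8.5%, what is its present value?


Formula: PV = PMT * (1 - (1+r)^(-n)) / r
Discount factor: (1 + 0.085)^(-10) = 0.442285
Bracket: 1 - 0.442285 = 0.557715
PV = $4,950.00 * 0.557715 / 0.085 = $32,478.67

$32,478.67


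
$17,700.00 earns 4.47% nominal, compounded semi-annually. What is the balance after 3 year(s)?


Formula: FV = P * (1 + r/m)^(m*t)
Period rate: r/m = 0.0447 / 2 = 0.02235
Total periods: m*t = 2 * 3 = 6
Growth factor: (1 + 0.02235)^6 = 1.14182
FV = $17,700.00 * 1.14182 = $20,210.21

$20,210.21


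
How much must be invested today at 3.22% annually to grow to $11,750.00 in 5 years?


Formula: PV = FV / (1 + r)^n
Substituting: PV = $11,750.00 / (1 + 0.0322)^5
Discount factor: (1.0322)^5 = 1.171708
PV = $11,750.00 / 1.171708 = $10,028.10

$10,028.10


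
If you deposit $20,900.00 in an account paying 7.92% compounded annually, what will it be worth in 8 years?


Formula: FV = P * (1 + r)^n
Substituting: FV = $20,900.00 * (1 + 0.0792)^8
Growth factor: (1.0792)^8 = 1.83999
FV = $20,900.00 * 1.83999 = $38,455.79

$38,455.79


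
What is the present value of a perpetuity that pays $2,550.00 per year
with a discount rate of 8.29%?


Formula: PV = C / r
Substituting: PV = $2,550.00 / 0.0829
PV = $30,759.95

$30,759.95


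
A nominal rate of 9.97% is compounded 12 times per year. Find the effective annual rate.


Formula: EAR = (1 + r/m)^m - 1
Period rate: r/m = 0.0997 / 12 = 0.008308
Compounding: (1 + 0.008308)^12 = 1.104384
EAR = 1.104384 - 1 = 0.104384

0.104384


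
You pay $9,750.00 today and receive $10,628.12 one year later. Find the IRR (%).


Formula: IRR = C1/C0 - 1
Substituting: IRR = $10,628.12 / $9,750.00 - 1
Ratio: 1.090064 - 1 = 0.090064
IRR = 9.0064%

9.0064%


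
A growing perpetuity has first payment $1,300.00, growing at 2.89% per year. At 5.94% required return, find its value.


Formula: PV = C / (r - g)
Spread: r - g = 0.0594 - 0.0289 = 0.0305
Substituting: PV = $1,300.00 / 0.0305
PV = $42,622.95

$42,622.95


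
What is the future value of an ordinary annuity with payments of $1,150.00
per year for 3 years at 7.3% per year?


Formula: FV = PMT * ((1+r)^n - 1) / r
Growth factor: (1 + 0.073)^3 = 1.235376
Numerator: 1.235376 - 1 = 0.235376
FV = $1,150.00 * 0.235376 / 0.073 = $3,707.98

$3,707.98


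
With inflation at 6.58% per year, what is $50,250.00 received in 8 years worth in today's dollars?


Formula: Real value = nominal / (1 + inflation)^years
Price level: (1 + 0.0658)^8 = 1.664967
Real value = $50,250.00 / 1.664967 = $30,180.77

$30,180.77


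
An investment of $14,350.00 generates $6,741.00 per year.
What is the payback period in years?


Formula: Payback = investment / annual cash flow
Substituting: Payback = $14,350.00 / $6,741.00
Payback = 2.1288 years

2.1288 years


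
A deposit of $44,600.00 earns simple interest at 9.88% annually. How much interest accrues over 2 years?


Formula: I = P * r * t
Substituting: I = $44,600.00 * 0.0988 * 2
Step: I = $44,600.00 * 0.1976
I = $8,812.96

$8,812.96


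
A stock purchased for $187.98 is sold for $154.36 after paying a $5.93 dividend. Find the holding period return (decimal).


Formula: HPR = (P1 - P0 + D) / P0
Gain: $154.36 - $187.98 + $5.93 = -$27.69
HPR = -$27.69 / $187.98 = -0.1473

-0.1473


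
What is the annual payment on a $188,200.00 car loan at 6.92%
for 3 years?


Formula: PMT = PV * r / (1 - (1+r)^(-n))
Denominator: 1 - (1 + 0.0692)^(-3) = 0.181868
Numerator: $188,200.00 * 0.0692 = 13023.44
PMT = 13023.44 / 0.181868 = $71,609.13

$71,609.13


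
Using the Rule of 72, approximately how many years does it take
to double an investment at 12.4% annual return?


Formula: Years ≈ 72 / r
Substituting: Years ≈ 72 / 12.4
Years ≈ 5.8

5.8 years


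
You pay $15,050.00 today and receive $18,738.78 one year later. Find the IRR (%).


Formula: IRR = C1/C0 - 1
Substituting: IRR = $18,738.78 / $15,050.00 - 1
Ratio: 1.245102 - 1 = 0.245102
IRR = 24.5102%

24.5102%


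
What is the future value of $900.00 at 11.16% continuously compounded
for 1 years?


Formula: FV = P * e^(r*t)
Exponent: r*t = 0.1116 * 1 = 0.1116
e^(0.1116) = 1.118066
FV = $900.00 * 1.118066 = $1,006.26

$1,006.26


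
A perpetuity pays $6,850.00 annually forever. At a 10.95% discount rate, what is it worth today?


Formula: PV = C / r
Substituting: PV = $6,850.00 / 0.1095
PV = $62,557.08

$62,557.08
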